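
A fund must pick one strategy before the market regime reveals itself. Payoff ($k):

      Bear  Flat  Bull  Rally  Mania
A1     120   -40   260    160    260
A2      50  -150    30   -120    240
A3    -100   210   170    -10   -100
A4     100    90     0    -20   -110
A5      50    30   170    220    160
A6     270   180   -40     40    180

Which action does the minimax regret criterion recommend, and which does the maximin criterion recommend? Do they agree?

Column bests: Bear=270, Flat=210, Bull=260, Rally=220, Mania=260.
A1 regrets: 150, 250, 0, 60, 0 → max 250
A2 regrets: 220, 360, 230, 340, 20 → max 360
A3 regrets: 370, 0, 90, 230, 360 → max 370
A4 regrets: 170, 120, 260, 240, 370 → max 370
A5 regrets: 220, 180, 90, 0, 100 → max 220
A6 regrets: 0, 30, 300, 180, 80 → max 300
Smallest max regret = 220 → A5.
Row minima: A1=-40, A2=-150, A3=-100, A4=-110, A5=30, A6=-40
Best worst-case = 30 → A5.

minimax regret → A5; maximin → A5 (agree)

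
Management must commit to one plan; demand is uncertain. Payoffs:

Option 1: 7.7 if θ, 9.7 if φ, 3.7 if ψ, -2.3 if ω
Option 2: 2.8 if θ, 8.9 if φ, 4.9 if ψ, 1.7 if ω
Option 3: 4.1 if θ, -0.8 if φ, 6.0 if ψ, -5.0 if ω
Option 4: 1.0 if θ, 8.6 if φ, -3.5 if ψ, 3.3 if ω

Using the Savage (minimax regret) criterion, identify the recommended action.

Option 2

Column bests: θ=7.7, φ=9.7, ψ=6.0, ω=3.3.
Option 1 regrets: 0.0, 0.0, 2.3, 5.6 → max 5.6
Option 2 regrets: 4.9, 0.8, 1.1, 1.6 → max 4.9
Option 3 regrets: 3.6, 10.5, 0.0, 8.3 → max 10.5
Option 4 regrets: 6.7, 1.1, 9.5, 0.0 → max 9.5
Smallest max regret = 4.9 → Option 2.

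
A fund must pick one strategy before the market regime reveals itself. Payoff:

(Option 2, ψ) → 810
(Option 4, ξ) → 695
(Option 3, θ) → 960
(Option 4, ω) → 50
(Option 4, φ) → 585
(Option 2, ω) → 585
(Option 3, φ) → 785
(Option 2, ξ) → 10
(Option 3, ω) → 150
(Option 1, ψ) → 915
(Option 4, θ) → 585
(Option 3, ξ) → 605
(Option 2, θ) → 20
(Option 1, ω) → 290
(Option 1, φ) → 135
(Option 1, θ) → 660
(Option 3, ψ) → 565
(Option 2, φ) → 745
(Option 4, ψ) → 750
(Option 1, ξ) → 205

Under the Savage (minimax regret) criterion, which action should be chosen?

Option 3

Column bests: θ=960, φ=785, ψ=915, ω=585, ξ=695.
Option 1 regrets: 300, 650, 0, 295, 490 → max 650
Option 2 regrets: 940, 40, 105, 0, 685 → max 940
Option 3 regrets: 0, 0, 350, 435, 90 → max 435
Option 4 regrets: 375, 200, 165, 535, 0 → max 535
Smallest max regret = 435 → Option 3.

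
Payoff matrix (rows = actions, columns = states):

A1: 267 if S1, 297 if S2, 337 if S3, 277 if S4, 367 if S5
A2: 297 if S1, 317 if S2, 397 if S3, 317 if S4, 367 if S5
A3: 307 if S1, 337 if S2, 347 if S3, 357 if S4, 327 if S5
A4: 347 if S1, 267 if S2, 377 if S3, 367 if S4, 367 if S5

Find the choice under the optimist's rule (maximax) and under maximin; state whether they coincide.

Row maxima: A1=367, A2=397, A3=357, A4=377
Best best-case = 397 → A2.
Row minima: A1=267, A2=297, A3=307, A4=267
Best worst-case = 307 → A3.

maximax → A2; maximin → A3 (disagree)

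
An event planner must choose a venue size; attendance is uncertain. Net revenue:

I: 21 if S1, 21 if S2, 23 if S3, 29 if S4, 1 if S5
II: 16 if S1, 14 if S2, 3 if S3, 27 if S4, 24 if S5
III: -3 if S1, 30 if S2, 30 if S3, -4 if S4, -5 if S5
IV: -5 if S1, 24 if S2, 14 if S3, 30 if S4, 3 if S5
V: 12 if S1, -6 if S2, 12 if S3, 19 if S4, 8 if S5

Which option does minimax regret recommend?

Column bests: S1=21, S2=30, S3=30, S4=30, S5=24.
I regrets: 0, 9, 7, 1, 23 → max 23
II regrets: 5, 16, 27, 3, 0 → max 27
III regrets: 24, 0, 0, 34, 29 → max 34
IV regrets: 26, 6, 16, 0, 21 → max 26
V regrets: 9, 36, 18, 11, 16 → max 36
Smallest max regret = 23 → I.

I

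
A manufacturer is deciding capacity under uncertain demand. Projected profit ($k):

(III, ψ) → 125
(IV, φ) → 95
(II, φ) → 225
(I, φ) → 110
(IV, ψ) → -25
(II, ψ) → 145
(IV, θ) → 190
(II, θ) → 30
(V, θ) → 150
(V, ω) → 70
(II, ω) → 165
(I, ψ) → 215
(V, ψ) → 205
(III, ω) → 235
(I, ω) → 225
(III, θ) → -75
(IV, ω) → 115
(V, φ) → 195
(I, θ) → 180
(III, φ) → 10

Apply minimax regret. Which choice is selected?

Column bests: θ=190, φ=225, ψ=215, ω=235.
I regrets: 10, 115, 0, 10 → max 115
II regrets: 160, 0, 70, 70 → max 160
III regrets: 265, 215, 90, 0 → max 265
IV regrets: 0, 130, 240, 120 → max 240
V regrets: 40, 30, 10, 165 → max 165
Smallest max regret = 115 → I.

I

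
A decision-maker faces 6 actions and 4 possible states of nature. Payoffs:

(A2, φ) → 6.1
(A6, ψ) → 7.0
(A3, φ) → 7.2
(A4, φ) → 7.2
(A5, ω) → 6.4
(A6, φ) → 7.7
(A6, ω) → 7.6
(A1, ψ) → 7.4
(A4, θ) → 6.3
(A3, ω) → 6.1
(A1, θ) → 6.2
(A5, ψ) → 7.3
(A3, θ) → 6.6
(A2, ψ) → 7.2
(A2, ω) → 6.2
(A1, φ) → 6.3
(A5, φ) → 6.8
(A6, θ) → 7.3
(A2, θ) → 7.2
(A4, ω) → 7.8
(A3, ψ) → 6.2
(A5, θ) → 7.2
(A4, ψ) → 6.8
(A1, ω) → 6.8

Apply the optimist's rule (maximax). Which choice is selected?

A4

Row maxima: A1=7.4, A2=7.2, A3=7.2, A4=7.8, A5=7.3, A6=7.7
Best best-case = 7.8 → A4.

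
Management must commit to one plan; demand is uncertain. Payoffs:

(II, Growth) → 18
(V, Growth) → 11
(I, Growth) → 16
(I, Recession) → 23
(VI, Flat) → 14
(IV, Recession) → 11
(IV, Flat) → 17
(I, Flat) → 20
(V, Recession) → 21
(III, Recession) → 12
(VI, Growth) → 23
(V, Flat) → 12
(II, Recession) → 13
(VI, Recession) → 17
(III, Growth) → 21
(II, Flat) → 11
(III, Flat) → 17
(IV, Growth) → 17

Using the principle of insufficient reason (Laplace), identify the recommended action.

Row averages: I=59/3, II=14, III=50/3, IV=15, V=44/3, VI=18
Highest average = 59/3 → I.

I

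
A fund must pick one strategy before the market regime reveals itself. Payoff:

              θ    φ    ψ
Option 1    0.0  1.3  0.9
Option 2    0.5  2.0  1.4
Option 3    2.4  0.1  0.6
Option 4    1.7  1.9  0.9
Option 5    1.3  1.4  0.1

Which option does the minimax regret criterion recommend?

Column bests: θ=2.4, φ=2.0, ψ=1.4.
Option 1 regrets: 2.4, 0.7, 0.5 → max 2.4
Option 2 regrets: 1.9, 0.0, 0.0 → max 1.9
Option 3 regrets: 0.0, 1.9, 0.8 → max 1.9
Option 4 regrets: 0.7, 0.1, 0.5 → max 0.7
Option 5 regrets: 1.1, 0.6, 1.3 → max 1.3
Smallest max regret = 0.7 → Option 4.

Option 4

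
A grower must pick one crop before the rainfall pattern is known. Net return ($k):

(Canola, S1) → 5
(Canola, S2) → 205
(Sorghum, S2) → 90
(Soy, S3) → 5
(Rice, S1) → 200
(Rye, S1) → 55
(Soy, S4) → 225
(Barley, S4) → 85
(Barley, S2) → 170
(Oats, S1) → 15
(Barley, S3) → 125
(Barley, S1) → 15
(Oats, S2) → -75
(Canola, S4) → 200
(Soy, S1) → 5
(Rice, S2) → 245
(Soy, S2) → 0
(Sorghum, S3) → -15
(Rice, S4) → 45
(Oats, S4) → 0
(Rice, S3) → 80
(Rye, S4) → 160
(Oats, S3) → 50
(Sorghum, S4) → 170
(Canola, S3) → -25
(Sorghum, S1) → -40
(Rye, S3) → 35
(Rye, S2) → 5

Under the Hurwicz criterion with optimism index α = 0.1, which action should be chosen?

Rice

Rice: 0.1·245 + 0.9·45 = 65
Oats: 0.1·50 + 0.9·(-75) = -62.5
Canola: 0.1·205 + 0.9·(-25) = -2
Sorghum: 0.1·170 + 0.9·(-40) = -19
Soy: 0.1·225 + 0.9·0 = 22.5
Rye: 0.1·160 + 0.9·5 = 20.5
Barley: 0.1·170 + 0.9·15 = 30.5
Highest Hurwicz score = 65 → Rice.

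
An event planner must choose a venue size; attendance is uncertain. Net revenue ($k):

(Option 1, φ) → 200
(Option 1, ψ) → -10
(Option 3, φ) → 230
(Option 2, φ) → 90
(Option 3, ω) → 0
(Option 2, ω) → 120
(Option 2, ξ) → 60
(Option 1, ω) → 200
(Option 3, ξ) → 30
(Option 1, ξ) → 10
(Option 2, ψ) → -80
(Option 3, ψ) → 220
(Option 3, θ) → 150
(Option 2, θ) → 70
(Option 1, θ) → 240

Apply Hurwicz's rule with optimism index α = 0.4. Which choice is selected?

Option 3

Option 1: 0.4·240 + 0.6·(-10) = 90
Option 2: 0.4·120 + 0.6·(-80) = 0
Option 3: 0.4·230 + 0.6·0 = 92
Highest Hurwicz score = 92 → Option 3.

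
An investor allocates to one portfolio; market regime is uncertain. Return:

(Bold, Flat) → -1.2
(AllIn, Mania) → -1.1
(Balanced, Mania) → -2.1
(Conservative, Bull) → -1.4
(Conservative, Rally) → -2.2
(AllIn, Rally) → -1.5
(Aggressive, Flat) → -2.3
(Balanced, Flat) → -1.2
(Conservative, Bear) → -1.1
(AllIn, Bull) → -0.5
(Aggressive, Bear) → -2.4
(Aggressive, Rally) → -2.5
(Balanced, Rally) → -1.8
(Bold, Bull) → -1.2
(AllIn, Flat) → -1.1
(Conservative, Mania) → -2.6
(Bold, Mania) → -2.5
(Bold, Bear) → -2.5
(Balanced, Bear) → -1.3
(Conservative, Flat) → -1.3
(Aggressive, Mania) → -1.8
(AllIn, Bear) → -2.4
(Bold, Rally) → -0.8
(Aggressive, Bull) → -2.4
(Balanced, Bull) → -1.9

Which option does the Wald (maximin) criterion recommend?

Row minima: Conservative=-2.6, Balanced=-2.1, Aggressive=-2.5, Bold=-2.5, AllIn=-2.4
Best worst-case = -2.1 → Balanced.

Balanced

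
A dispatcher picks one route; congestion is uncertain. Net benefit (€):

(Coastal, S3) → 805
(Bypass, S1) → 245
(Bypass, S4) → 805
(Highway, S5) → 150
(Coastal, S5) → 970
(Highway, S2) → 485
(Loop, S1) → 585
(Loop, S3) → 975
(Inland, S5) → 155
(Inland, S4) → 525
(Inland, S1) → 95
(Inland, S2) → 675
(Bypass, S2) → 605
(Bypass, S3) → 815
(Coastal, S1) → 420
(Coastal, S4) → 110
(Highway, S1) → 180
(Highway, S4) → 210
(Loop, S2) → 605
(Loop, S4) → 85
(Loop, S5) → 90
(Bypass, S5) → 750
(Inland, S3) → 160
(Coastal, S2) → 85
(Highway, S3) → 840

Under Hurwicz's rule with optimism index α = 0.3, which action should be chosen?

Bypass

Loop: 0.3·975 + 0.7·85 = 352
Inland: 0.3·675 + 0.7·95 = 269
Coastal: 0.3·970 + 0.7·85 = 350.5
Highway: 0.3·840 + 0.7·150 = 357
Bypass: 0.3·815 + 0.7·245 = 416
Highest Hurwicz score = 416 → Bypass.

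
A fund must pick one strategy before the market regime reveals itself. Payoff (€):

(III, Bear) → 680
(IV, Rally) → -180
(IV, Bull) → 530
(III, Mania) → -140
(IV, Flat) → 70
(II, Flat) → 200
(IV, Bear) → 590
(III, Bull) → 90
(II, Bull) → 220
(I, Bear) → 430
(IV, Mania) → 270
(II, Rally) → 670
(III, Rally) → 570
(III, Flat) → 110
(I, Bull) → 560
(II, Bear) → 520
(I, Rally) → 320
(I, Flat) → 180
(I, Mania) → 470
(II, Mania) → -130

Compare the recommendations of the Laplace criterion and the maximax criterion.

laplace → I; maximax → III (disagree)

Row averages: I=392, II=296, III=262, IV=256
Highest average = 392 → I.
Row maxima: I=560, II=670, III=680, IV=590
Best best-case = 680 → III.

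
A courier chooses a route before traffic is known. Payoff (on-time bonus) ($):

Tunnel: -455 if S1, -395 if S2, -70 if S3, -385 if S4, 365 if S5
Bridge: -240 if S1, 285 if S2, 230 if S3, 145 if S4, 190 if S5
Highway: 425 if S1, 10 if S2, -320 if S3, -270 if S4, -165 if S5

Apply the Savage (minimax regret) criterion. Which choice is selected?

Column bests: S1=425, S2=285, S3=230, S4=145, S5=365.
Tunnel regrets: 880, 680, 300, 530, 0 → max 880
Bridge regrets: 665, 0, 0, 0, 175 → max 665
Highway regrets: 0, 275, 550, 415, 530 → max 550
Smallest max regret = 550 → Highway.

Highway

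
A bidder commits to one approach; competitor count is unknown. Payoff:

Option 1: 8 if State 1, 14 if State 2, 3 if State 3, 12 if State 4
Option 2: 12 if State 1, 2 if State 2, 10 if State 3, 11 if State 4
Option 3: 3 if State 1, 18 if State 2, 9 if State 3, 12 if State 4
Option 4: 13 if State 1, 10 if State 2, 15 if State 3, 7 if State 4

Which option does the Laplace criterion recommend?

Option 4

Row averages: Option 1=9.25, Option 2=8.75, Option 3=10.5, Option 4=11.25
Highest average = 11.25 → Option 4.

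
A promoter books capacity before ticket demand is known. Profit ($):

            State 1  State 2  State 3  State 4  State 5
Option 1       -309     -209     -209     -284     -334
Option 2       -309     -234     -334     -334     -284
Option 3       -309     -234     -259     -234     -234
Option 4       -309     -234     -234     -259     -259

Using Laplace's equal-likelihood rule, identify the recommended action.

Row averages: Option 1=-269, Option 2=-299, Option 3=-254, Option 4=-259
Highest average = -254 → Option 3.

Option 3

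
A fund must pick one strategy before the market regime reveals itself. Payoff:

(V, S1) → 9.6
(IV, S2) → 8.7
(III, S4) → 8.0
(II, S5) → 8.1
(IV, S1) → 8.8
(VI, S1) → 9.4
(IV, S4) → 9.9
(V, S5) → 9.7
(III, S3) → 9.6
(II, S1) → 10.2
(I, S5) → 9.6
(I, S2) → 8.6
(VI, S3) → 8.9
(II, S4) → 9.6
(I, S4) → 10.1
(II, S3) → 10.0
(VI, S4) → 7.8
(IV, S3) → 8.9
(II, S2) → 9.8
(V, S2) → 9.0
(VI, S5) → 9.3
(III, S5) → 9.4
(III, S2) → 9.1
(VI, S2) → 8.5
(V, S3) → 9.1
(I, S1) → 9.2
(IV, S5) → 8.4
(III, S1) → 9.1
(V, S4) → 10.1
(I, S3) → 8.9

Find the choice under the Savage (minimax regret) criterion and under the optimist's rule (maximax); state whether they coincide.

minimax regret → V; maximax → II (disagree)

Column bests: S1=10.2, S2=9.8, S3=10.0, S4=10.1, S5=9.7.
I regrets: 1.0, 1.2, 1.1, 0.0, 0.1 → max 1.2
II regrets: 0.0, 0.0, 0.0, 0.5, 1.6 → max 1.6
III regrets: 1.1, 0.7, 0.4, 2.1, 0.3 → max 2.1
IV regrets: 1.4, 1.1, 1.1, 0.2, 1.3 → max 1.4
V regrets: 0.6, 0.8, 0.9, 0.0, 0.0 → max 0.9
VI regrets: 0.8, 1.3, 1.1, 2.3, 0.4 → max 2.3
Smallest max regret = 0.9 → V.
Row maxima: I=10.1, II=10.2, III=9.6, IV=9.9, V=10.1, VI=9.4
Best best-case = 10.2 → II.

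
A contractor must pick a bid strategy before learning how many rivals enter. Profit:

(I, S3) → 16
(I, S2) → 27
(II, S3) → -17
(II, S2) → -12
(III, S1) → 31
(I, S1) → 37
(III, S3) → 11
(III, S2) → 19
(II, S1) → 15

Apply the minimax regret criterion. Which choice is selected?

I

Column bests: S1=37, S2=27, S3=16.
I regrets: 0, 0, 0 → max 0
II regrets: 22, 39, 33 → max 39
III regrets: 6, 8, 5 → max 8
Smallest max regret = 0 → I.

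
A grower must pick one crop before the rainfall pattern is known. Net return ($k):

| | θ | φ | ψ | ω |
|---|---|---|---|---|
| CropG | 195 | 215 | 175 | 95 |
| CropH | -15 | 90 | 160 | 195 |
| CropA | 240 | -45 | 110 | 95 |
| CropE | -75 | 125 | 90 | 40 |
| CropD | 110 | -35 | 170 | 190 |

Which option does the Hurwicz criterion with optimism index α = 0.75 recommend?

CropG: 0.75·215 + 0.25·95 = 185
CropH: 0.75·195 + 0.25·(-15) = 142.5
CropA: 0.75·240 + 0.25·(-45) = 168.75
CropE: 0.75·125 + 0.25·(-75) = 75
CropD: 0.75·190 + 0.25·(-35) = 133.75
Highest Hurwicz score = 185 → CropG.

CropG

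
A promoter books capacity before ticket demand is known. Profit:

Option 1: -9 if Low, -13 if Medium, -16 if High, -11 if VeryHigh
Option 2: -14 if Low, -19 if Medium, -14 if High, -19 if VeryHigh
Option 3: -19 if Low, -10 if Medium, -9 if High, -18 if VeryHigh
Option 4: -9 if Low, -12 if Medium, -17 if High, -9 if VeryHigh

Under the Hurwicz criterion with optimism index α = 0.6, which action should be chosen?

Option 1: 0.6·(-9) + 0.4·(-16) = -11.8
Option 2: 0.6·(-14) + 0.4·(-19) = -16
Option 3: 0.6·(-9) + 0.4·(-19) = -13
Option 4: 0.6·(-9) + 0.4·(-17) = -12.2
Highest Hurwicz score = -11.8 → Option 1.

Option 1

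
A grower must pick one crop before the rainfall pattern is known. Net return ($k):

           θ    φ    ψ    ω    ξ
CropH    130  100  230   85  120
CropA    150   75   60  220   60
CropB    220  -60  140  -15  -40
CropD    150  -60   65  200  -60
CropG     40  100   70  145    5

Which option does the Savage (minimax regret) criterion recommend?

Column bests: θ=220, φ=100, ψ=230, ω=220, ξ=120.
CropH regrets: 90, 0, 0, 135, 0 → max 135
CropA regrets: 70, 25, 170, 0, 60 → max 170
CropB regrets: 0, 160, 90, 235, 160 → max 235
CropD regrets: 70, 160, 165, 20, 180 → max 180
CropG regrets: 180, 0, 160, 75, 115 → max 180
Smallest max regret = 135 → CropH.

CropH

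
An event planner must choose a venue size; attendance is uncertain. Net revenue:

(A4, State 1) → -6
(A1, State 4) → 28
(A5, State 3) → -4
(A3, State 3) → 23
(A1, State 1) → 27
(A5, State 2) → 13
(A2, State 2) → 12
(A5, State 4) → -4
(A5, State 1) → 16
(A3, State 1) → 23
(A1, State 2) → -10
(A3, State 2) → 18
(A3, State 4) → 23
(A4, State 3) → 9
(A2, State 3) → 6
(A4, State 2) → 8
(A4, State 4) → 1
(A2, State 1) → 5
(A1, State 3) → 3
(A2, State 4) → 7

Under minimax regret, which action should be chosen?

A3

Column bests: State 1=27, State 2=18, State 3=23, State 4=28.
A1 regrets: 0, 28, 20, 0 → max 28
A2 regrets: 22, 6, 17, 21 → max 22
A3 regrets: 4, 0, 0, 5 → max 5
A4 regrets: 33, 10, 14, 27 → max 33
A5 regrets: 11, 5, 27, 32 → max 32
Smallest max regret = 5 → A3.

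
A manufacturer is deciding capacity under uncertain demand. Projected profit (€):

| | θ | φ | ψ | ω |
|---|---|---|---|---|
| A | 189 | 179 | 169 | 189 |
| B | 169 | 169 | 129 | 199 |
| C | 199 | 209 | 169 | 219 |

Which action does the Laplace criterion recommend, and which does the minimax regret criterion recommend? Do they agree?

laplace → C; minimax regret → C (agree)

Row averages: A=181.5, B=166.5, C=199
Highest average = 199 → C.
Column bests: θ=199, φ=209, ψ=169, ω=219.
A regrets: 10, 30, 0, 30 → max 30
B regrets: 30, 40, 40, 20 → max 40
C regrets: 0, 0, 0, 0 → max 0
Smallest max regret = 0 → C.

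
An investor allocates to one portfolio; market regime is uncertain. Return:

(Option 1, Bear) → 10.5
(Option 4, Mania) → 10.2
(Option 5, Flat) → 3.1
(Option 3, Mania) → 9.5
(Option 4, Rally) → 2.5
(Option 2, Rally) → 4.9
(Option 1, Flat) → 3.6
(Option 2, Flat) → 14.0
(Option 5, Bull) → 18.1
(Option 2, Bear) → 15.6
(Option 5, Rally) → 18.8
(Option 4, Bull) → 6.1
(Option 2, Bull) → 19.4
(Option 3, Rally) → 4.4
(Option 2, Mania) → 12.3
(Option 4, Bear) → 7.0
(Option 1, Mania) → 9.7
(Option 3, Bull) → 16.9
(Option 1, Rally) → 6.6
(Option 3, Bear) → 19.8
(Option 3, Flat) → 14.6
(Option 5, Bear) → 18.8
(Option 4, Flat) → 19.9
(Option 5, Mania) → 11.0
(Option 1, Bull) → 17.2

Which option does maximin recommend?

Row minima: Option 1=3.6, Option 2=4.9, Option 3=4.4, Option 4=2.5, Option 5=3.1
Best worst-case = 4.9 → Option 2.

Option 2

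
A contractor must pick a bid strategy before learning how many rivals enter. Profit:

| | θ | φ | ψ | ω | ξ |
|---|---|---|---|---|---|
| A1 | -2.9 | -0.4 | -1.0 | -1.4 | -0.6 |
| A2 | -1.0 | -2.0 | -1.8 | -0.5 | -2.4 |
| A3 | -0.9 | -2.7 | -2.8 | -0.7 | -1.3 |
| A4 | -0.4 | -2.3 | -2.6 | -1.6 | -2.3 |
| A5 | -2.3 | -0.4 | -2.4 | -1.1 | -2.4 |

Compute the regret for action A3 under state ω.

Best payoff under ω is -0.5.
Regret = -0.5 − (-0.7) = 0.2.

0.2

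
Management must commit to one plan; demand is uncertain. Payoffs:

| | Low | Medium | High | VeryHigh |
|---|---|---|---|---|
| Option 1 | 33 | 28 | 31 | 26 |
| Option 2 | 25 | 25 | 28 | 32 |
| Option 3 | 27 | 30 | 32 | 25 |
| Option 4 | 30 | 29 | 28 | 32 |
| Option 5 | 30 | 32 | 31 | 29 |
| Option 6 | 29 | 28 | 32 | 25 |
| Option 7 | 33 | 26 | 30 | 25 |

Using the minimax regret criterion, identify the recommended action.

Option 5

Column bests: Low=33, Medium=32, High=32, VeryHigh=32.
Option 1 regrets: 0, 4, 1, 6 → max 6
Option 2 regrets: 8, 7, 4, 0 → max 8
Option 3 regrets: 6, 2, 0, 7 → max 7
Option 4 regrets: 3, 3, 4, 0 → max 4
Option 5 regrets: 3, 0, 1, 3 → max 3
Option 6 regrets: 4, 4, 0, 7 → max 7
Option 7 regrets: 0, 6, 2, 7 → max 7
Smallest max regret = 3 → Option 5.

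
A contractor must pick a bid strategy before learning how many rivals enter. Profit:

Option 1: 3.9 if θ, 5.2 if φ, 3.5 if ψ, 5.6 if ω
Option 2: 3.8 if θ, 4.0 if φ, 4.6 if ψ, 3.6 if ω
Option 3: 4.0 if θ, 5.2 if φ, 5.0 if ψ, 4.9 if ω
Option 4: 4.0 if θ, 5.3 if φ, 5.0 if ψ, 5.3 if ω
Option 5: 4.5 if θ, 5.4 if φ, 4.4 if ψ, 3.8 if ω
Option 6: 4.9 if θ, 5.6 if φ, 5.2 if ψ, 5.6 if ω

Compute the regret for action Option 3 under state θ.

0.9

Best payoff under θ is 4.9.
Regret = 4.9 − 4.0 = 0.9.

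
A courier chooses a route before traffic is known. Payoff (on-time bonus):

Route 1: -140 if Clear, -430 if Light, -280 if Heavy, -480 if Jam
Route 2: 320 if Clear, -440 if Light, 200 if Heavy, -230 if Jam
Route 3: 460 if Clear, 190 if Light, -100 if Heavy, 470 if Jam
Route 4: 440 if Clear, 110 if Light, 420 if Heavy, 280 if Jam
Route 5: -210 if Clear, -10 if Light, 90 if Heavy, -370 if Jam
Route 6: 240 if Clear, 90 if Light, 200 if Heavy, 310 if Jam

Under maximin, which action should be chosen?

Route 4

Row minima: Route 1=-480, Route 2=-440, Route 3=-100, Route 4=110, Route 5=-370, Route 6=90
Best worst-case = 110 → Route 4.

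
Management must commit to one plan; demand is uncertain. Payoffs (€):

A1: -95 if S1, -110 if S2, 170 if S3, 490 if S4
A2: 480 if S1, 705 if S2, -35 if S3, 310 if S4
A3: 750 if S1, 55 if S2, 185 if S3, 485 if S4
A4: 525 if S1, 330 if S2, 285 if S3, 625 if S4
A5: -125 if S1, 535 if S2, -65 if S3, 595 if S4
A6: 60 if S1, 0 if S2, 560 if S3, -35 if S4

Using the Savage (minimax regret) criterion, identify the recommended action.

A4

Column bests: S1=750, S2=705, S3=560, S4=625.
A1 regrets: 845, 815, 390, 135 → max 845
A2 regrets: 270, 0, 595, 315 → max 595
A3 regrets: 0, 650, 375, 140 → max 650
A4 regrets: 225, 375, 275, 0 → max 375
A5 regrets: 875, 170, 625, 30 → max 875
A6 regrets: 690, 705, 0, 660 → max 705
Smallest max regret = 375 → A4.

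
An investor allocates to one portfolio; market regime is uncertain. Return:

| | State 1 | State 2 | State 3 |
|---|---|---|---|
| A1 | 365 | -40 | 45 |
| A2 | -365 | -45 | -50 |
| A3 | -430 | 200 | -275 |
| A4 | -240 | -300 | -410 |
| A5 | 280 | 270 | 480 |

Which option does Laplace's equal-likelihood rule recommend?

Row averages: A1=370/3, A2=-460/3, A3=-505/3, A4=-950/3, A5=1030/3
Highest average = 1030/3 → A5.

A5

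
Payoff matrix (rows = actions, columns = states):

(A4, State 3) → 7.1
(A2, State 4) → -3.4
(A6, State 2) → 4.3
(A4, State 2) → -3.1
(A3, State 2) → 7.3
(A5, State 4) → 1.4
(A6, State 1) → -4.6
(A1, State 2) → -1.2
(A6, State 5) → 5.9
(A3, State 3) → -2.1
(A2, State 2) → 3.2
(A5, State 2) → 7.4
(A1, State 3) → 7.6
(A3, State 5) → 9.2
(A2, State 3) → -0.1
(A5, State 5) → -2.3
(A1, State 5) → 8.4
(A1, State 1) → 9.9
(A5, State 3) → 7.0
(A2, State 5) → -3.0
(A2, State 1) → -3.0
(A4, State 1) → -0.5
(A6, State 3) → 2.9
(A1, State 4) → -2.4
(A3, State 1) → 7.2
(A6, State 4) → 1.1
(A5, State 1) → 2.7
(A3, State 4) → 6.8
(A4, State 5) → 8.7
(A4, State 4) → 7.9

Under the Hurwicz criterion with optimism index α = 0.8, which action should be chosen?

A1: 0.8·9.9 + 0.2·(-2.4) = 7.44
A2: 0.8·3.2 + 0.2·(-3.4) = 1.88
A3: 0.8·9.2 + 0.2·(-2.1) = 6.94
A4: 0.8·8.7 + 0.2·(-3.1) = 6.34
A5: 0.8·7.4 + 0.2·(-2.3) = 5.46
A6: 0.8·5.9 + 0.2·(-4.6) = 3.8
Highest Hurwicz score = 7.44 → A1.

A1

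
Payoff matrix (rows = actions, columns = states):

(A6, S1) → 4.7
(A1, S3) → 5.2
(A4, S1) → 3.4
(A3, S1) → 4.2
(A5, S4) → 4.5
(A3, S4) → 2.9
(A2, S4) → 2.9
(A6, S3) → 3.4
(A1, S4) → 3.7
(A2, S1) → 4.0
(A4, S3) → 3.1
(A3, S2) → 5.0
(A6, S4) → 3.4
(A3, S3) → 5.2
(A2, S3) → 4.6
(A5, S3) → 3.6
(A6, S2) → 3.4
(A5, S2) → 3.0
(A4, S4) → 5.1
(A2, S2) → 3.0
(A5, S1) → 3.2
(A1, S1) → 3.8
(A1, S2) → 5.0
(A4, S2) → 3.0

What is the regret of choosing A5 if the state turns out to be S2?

Best payoff under S2 is 5.0.
Regret = 5.0 − 3.0 = 2.0.

2.0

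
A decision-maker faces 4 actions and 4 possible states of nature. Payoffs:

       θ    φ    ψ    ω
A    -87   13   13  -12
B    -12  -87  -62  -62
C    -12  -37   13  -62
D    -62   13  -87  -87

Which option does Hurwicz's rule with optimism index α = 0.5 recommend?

C

A: 0.5·13 + 0.5·(-87) = -37
B: 0.5·(-12) + 0.5·(-87) = -49.5
C: 0.5·13 + 0.5·(-62) = -24.5
D: 0.5·13 + 0.5·(-87) = -37
Highest Hurwicz score = -24.5 → C.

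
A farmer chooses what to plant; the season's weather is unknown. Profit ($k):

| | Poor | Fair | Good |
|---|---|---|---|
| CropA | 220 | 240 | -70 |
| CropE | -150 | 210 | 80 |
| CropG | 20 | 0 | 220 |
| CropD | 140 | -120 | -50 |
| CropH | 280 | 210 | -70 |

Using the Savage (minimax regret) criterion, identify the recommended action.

CropG

Column bests: Poor=280, Fair=240, Good=220.
CropA regrets: 60, 0, 290 → max 290
CropE regrets: 430, 30, 140 → max 430
CropG regrets: 260, 240, 0 → max 260
CropD regrets: 140, 360, 270 → max 360
CropH regrets: 0, 30, 290 → max 290
Smallest max regret = 260 → CropG.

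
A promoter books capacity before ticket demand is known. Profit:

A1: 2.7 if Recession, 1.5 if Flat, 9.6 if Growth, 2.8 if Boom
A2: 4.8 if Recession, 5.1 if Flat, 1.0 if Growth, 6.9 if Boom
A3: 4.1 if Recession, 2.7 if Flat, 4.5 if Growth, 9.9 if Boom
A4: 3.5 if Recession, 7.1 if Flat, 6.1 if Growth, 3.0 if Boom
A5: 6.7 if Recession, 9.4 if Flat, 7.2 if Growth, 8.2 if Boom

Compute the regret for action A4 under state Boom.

Best payoff under Boom is 9.9.
Regret = 9.9 − 3.0 = 6.9.

6.9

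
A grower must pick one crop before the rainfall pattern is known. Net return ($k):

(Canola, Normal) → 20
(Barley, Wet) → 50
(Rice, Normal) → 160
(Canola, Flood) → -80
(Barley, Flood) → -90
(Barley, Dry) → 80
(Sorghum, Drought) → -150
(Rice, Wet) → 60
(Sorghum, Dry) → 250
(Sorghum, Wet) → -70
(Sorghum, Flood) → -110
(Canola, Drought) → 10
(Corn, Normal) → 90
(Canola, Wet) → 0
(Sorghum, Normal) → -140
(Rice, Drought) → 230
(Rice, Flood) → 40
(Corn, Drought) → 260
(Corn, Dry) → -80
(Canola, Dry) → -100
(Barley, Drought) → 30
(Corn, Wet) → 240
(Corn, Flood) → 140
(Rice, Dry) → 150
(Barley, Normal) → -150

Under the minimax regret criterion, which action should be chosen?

Rice

Column bests: Drought=260, Dry=250, Normal=160, Wet=240, Flood=140.
Rice regrets: 30, 100, 0, 180, 100 → max 180
Sorghum regrets: 410, 0, 300, 310, 250 → max 410
Barley regrets: 230, 170, 310, 190, 230 → max 310
Canola regrets: 250, 350, 140, 240, 220 → max 350
Corn regrets: 0, 330, 70, 0, 0 → max 330
Smallest max regret = 180 → Rice.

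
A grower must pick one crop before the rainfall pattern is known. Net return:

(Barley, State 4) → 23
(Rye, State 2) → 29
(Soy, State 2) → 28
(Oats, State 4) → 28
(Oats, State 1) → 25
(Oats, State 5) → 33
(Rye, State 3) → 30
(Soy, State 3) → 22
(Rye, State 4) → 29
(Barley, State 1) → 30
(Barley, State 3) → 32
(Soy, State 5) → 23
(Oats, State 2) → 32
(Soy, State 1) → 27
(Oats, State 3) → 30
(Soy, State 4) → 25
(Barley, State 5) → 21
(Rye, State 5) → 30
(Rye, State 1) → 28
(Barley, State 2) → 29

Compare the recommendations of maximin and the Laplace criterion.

Row minima: Barley=21, Rye=28, Oats=25, Soy=22
Best worst-case = 28 → Rye.
Row averages: Barley=27, Rye=29.2, Oats=29.6, Soy=25
Highest average = 29.6 → Oats.

maximin → Rye; laplace → Oats (disagree)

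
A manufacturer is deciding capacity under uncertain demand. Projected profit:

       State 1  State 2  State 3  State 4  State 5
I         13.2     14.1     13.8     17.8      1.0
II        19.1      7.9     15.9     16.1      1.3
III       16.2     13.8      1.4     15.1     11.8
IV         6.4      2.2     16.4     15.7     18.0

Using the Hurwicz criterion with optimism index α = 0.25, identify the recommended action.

I: 0.25·17.8 + 0.75·1.0 = 5.2
II: 0.25·19.1 + 0.75·1.3 = 5.75
III: 0.25·16.2 + 0.75·1.4 = 5.1
IV: 0.25·18.0 + 0.75·2.2 = 6.15
Highest Hurwicz score = 6.15 → IV.

IV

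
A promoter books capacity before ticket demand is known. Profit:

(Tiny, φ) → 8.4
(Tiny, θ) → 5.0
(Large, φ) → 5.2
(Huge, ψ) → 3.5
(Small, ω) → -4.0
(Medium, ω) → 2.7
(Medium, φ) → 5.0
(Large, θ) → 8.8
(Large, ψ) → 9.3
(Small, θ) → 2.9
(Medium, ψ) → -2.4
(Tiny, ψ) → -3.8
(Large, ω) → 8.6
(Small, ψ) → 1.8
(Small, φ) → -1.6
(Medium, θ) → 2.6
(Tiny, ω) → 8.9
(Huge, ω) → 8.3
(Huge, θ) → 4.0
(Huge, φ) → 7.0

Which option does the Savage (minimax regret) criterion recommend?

Large

Column bests: θ=8.8, φ=8.4, ψ=9.3, ω=8.9.
Tiny regrets: 3.8, 0.0, 13.1, 0.0 → max 13.1
Small regrets: 5.9, 10.0, 7.5, 12.9 → max 12.9
Medium regrets: 6.2, 3.4, 11.7, 6.2 → max 11.7
Large regrets: 0.0, 3.2, 0.0, 0.3 → max 3.2
Huge regrets: 4.8, 1.4, 5.8, 0.6 → max 5.8
Smallest max regret = 3.2 → Large.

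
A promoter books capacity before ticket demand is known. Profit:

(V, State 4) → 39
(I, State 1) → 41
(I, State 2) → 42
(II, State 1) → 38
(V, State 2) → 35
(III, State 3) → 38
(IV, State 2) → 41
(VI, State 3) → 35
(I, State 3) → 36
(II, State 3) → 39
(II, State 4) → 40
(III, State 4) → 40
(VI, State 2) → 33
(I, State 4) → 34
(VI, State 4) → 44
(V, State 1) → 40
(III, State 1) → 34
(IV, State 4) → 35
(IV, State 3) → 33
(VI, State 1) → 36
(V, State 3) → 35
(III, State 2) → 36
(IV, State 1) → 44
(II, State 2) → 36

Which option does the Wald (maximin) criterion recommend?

Row minima: I=34, II=36, III=34, IV=33, V=35, VI=33
Best worst-case = 36 → II.

II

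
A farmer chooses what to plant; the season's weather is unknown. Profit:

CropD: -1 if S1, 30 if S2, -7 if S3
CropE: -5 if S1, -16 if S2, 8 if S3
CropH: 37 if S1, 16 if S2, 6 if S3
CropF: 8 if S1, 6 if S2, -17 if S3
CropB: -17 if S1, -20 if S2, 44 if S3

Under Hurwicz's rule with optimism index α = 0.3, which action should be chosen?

CropD: 0.3·30 + 0.7·(-7) = 4.1
CropE: 0.3·8 + 0.7·(-16) = -8.8
CropH: 0.3·37 + 0.7·6 = 15.3
CropF: 0.3·8 + 0.7·(-17) = -9.5
CropB: 0.3·44 + 0.7·(-20) = -0.8
Highest Hurwicz score = 15.3 → CropH.

CropH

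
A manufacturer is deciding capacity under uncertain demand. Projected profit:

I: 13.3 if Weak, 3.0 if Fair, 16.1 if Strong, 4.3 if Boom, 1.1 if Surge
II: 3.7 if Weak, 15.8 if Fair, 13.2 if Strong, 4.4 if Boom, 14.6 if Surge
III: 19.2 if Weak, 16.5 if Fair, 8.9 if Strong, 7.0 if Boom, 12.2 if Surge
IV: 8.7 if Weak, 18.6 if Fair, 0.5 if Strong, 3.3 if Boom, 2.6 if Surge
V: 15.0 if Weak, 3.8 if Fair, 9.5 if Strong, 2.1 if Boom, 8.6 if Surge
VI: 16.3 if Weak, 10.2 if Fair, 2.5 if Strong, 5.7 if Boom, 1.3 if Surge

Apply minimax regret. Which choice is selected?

Column bests: Weak=19.2, Fair=18.6, Strong=16.1, Boom=7.0, Surge=14.6.
I regrets: 5.9, 15.6, 0.0, 2.7, 13.5 → max 15.6
II regrets: 15.5, 2.8, 2.9, 2.6, 0.0 → max 15.5
III regrets: 0.0, 2.1, 7.2, 0.0, 2.4 → max 7.2
IV regrets: 10.5, 0.0, 15.6, 3.7, 12.0 → max 15.6
V regrets: 4.2, 14.8, 6.6, 4.9, 6.0 → max 14.8
VI regrets: 2.9, 8.4, 13.6, 1.3, 13.3 → max 13.6
Smallest max regret = 7.2 → III.

III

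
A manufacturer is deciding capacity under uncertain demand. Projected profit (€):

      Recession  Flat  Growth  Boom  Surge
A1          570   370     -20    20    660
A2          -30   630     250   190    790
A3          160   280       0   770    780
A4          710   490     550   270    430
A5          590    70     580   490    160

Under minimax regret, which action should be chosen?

Column bests: Recession=710, Flat=630, Growth=580, Boom=770, Surge=790.
A1 regrets: 140, 260, 600, 750, 130 → max 750
A2 regrets: 740, 0, 330, 580, 0 → max 740
A3 regrets: 550, 350, 580, 0, 10 → max 580
A4 regrets: 0, 140, 30, 500, 360 → max 500
A5 regrets: 120, 560, 0, 280, 630 → max 630
Smallest max regret = 500 → A4.

A4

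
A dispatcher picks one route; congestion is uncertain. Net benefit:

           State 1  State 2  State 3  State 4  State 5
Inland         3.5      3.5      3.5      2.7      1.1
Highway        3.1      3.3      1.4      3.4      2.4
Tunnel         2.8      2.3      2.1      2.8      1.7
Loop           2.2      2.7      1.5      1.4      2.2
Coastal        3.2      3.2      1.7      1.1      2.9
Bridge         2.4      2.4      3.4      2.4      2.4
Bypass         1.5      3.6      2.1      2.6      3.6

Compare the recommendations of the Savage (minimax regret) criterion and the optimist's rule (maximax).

Column bests: State 1=3.5, State 2=3.6, State 3=3.5, State 4=3.4, State 5=3.6.
Inland regrets: 0.0, 0.1, 0.0, 0.7, 2.5 → max 2.5
Highway regrets: 0.4, 0.3, 2.1, 0.0, 1.2 → max 2.1
Tunnel regrets: 0.7, 1.3, 1.4, 0.6, 1.9 → max 1.9
Loop regrets: 1.3, 0.9, 2.0, 2.0, 1.4 → max 2.0
Coastal regrets: 0.3, 0.4, 1.8, 2.3, 0.7 → max 2.3
Bridge regrets: 1.1, 1.2, 0.1, 1.0, 1.2 → max 1.2
Bypass regrets: 2.0, 0.0, 1.4, 0.8, 0.0 → max 2.0
Smallest max regret = 1.2 → Bridge.
Row maxima: Inland=3.5, Highway=3.4, Tunnel=2.8, Loop=2.7, Coastal=3.2, Bridge=3.4, Bypass=3.6
Best best-case = 3.6 → Bypass.

minimax regret → Bridge; maximax → Bypass (disagree)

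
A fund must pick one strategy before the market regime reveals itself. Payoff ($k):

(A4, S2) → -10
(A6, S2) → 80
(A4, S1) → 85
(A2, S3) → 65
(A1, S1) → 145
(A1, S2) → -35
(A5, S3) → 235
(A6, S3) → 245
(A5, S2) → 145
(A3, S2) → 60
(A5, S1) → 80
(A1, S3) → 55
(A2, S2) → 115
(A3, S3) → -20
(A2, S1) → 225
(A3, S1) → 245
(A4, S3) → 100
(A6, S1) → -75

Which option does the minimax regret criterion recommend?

A4

Column bests: S1=245, S2=145, S3=245.
A1 regrets: 100, 180, 190 → max 190
A2 regrets: 20, 30, 180 → max 180
A3 regrets: 0, 85, 265 → max 265
A4 regrets: 160, 155, 145 → max 160
A5 regrets: 165, 0, 10 → max 165
A6 regrets: 320, 65, 0 → max 320
Smallest max regret = 160 → A4.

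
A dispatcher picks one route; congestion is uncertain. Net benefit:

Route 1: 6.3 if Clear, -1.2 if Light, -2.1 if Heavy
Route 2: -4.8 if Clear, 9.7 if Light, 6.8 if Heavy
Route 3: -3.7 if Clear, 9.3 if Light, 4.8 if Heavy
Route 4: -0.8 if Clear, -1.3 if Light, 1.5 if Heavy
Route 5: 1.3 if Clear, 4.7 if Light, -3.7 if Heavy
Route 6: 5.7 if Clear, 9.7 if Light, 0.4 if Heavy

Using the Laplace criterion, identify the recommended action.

Route 6

Row averages: Route 1=1, Route 2=3.9, Route 3=52/15, Route 4=-0.2, Route 5=23/30, Route 6=79/15
Highest average = 79/15 → Route 6.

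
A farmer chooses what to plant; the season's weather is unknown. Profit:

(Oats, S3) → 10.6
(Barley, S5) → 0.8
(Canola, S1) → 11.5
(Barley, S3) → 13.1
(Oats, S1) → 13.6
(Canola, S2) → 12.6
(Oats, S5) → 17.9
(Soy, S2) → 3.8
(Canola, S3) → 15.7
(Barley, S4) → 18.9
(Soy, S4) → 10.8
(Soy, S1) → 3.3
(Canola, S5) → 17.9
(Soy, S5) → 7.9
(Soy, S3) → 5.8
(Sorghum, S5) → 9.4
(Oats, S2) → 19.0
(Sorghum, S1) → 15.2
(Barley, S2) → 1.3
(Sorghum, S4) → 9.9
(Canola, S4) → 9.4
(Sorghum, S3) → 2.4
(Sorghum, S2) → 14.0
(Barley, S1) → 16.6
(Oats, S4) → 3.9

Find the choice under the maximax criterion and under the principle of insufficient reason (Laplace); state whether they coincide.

maximax → Oats; laplace → Canola (disagree)

Row maxima: Barley=18.9, Oats=19.0, Sorghum=15.2, Canola=17.9, Soy=10.8
Best best-case = 19.0 → Oats.
Row averages: Barley=10.14, Oats=13, Sorghum=10.18, Canola=13.42, Soy=6.32
Highest average = 13.42 → Canola.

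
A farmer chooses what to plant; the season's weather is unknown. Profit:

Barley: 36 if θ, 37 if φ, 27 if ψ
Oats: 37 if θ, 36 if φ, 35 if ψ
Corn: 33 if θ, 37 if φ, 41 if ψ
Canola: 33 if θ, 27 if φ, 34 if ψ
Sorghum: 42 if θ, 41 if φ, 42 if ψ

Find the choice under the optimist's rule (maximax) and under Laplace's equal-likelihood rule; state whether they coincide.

maximax → Sorghum; laplace → Sorghum (agree)

Row maxima: Barley=37, Oats=37, Corn=41, Canola=34, Sorghum=42
Best best-case = 42 → Sorghum.
Row averages: Barley=100/3, Oats=36, Corn=37, Canola=94/3, Sorghum=125/3
Highest average = 125/3 → Sorghum.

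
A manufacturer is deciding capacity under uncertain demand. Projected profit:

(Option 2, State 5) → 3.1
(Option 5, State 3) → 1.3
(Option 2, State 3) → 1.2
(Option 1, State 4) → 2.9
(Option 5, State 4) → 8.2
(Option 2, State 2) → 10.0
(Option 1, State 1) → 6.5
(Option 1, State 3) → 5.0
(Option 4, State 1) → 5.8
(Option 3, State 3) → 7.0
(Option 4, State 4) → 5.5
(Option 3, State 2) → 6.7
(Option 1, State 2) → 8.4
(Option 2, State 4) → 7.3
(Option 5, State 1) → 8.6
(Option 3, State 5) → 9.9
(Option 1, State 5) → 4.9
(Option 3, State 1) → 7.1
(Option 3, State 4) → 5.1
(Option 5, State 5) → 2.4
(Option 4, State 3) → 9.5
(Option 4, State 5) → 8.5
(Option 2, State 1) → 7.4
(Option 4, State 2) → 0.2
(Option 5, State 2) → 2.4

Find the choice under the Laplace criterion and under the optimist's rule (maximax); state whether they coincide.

laplace → Option 3; maximax → Option 2 (disagree)

Row averages: Option 1=5.54, Option 2=5.8, Option 3=7.16, Option 4=5.9, Option 5=4.58
Highest average = 7.16 → Option 3.
Row maxima: Option 1=8.4, Option 2=10.0, Option 3=9.9, Option 4=9.5, Option 5=8.6
Best best-case = 10.0 → Option 2.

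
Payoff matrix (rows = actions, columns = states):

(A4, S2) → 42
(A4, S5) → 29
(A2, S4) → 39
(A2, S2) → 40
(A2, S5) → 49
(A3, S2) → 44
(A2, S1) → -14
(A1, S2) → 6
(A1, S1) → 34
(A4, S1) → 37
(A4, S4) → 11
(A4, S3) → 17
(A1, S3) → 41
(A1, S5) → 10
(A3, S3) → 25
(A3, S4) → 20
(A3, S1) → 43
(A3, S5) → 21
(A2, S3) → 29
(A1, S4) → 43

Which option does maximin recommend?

Row minima: A1=6, A2=-14, A3=20, A4=11
Best worst-case = 20 → A3.

A3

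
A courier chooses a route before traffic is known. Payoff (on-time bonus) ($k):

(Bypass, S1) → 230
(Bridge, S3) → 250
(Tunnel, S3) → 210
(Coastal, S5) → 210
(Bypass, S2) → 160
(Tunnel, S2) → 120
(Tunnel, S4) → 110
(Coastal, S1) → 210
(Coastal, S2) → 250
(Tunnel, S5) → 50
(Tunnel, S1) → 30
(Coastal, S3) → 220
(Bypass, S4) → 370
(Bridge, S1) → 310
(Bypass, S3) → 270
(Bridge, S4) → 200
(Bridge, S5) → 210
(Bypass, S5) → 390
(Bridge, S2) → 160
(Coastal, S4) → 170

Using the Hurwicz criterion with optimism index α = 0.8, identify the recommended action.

Bypass

Bypass: 0.8·390 + 0.2·160 = 344
Bridge: 0.8·310 + 0.2·160 = 280
Tunnel: 0.8·210 + 0.2·30 = 174
Coastal: 0.8·250 + 0.2·170 = 234
Highest Hurwicz score = 344 → Bypass.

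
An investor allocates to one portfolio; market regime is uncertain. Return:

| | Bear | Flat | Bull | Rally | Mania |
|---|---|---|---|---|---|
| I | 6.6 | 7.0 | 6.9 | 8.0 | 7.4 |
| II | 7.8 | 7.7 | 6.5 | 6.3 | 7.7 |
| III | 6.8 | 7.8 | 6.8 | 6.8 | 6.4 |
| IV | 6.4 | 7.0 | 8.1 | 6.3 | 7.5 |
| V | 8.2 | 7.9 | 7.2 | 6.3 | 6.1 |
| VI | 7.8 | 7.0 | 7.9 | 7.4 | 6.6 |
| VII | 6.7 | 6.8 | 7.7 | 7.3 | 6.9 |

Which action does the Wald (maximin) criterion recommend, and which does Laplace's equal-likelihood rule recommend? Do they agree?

Row minima: I=6.6, II=6.3, III=6.4, IV=6.3, V=6.1, VI=6.6, VII=6.7
Best worst-case = 6.7 → VII.
Row averages: I=7.18, II=7.2, III=6.92, IV=7.06, V=7.14, VI=7.34, VII=7.08
Highest average = 7.34 → VI.

maximin → VII; laplace → VI (disagree)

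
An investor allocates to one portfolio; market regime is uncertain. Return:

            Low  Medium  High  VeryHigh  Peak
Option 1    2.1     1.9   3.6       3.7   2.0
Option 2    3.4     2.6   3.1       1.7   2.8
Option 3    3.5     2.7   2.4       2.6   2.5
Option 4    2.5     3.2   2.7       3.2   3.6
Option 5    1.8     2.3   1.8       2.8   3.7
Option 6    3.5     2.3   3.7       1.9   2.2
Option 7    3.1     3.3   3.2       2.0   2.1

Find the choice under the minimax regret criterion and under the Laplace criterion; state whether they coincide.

minimax regret → Option 4; laplace → Option 4 (agree)

Column bests: Low=3.5, Medium=3.3, High=3.7, VeryHigh=3.7, Peak=3.7.
Option 1 regrets: 1.4, 1.4, 0.1, 0.0, 1.7 → max 1.7
Option 2 regrets: 0.1, 0.7, 0.6, 2.0, 0.9 → max 2.0
Option 3 regrets: 0.0, 0.6, 1.3, 1.1, 1.2 → max 1.3
Option 4 regrets: 1.0, 0.1, 1.0, 0.5, 0.1 → max 1.0
Option 5 regrets: 1.7, 1.0, 1.9, 0.9, 0.0 → max 1.9
Option 6 regrets: 0.0, 1.0, 0.0, 1.8, 1.5 → max 1.8
Option 7 regrets: 0.4, 0.0, 0.5, 1.7, 1.6 → max 1.7
Smallest max regret = 1.0 → Option 4.
Row averages: Option 1=2.66, Option 2=2.72, Option 3=2.74, Option 4=3.04, Option 5=2.48, Option 6=2.72, Option 7=2.74
Highest average = 3.04 → Option 4.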